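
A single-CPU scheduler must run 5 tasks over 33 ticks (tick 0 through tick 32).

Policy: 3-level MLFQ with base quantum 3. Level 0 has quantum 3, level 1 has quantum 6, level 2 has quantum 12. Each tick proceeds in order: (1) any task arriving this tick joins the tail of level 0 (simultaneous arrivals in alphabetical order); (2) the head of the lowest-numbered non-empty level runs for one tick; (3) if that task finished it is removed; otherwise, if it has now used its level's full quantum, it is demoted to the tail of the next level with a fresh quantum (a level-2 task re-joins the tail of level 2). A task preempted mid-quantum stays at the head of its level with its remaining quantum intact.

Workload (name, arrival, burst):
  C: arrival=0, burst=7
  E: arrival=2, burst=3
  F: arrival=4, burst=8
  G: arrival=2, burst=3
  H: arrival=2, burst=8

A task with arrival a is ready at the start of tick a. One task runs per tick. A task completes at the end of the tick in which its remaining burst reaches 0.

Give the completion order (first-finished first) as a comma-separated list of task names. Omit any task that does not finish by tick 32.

completion order = E, G, C, H, F

t=0: L0/L1/L2 = C/-/- → run C
t=1: L0/L1/L2 = C/-/- → run C
t=2: L0/L1/L2 = CEGH/-/- → run C
t=3: L0/L1/L2 = EGH/C/- → run E
t=4: L0/L1/L2 = EGHF/C/- → run E
t=5: L0/L1/L2 = EGHF/C/- → run E
t=6: L0/L1/L2 = GHF/C/- → run G
t=7: L0/L1/L2 = GHF/C/- → run G
t=8: L0/L1/L2 = GHF/C/- → run G
t=9: L0/L1/L2 = HF/C/- → run H
t=10: L0/L1/L2 = HF/C/- → run H
t=11: L0/L1/L2 = HF/C/- → run H
t=12: L0/L1/L2 = F/CH/- → run F
t=13: L0/L1/L2 = F/CH/- → run F
t=14: L0/L1/L2 = F/CH/- → run F
t=15: L0/L1/L2 = -/CHF/- → run C
t=16: L0/L1/L2 = -/CHF/- → run C
t=17: L0/L1/L2 = -/CHF/- → run C
t=18: L0/L1/L2 = -/CHF/- → run C
t=19: L0/L1/L2 = -/HF/- → run H
t=20: L0/L1/L2 = -/HF/- → run H
t=21: L0/L1/L2 = -/HF/- → run H
t=22: L0/L1/L2 = -/HF/- → run H
t=23: L0/L1/L2 = -/HF/- → run H
t=24: L0/L1/L2 = -/F/- → run F
t=25: L0/L1/L2 = -/F/- → run F
t=26: L0/L1/L2 = -/F/- → run F
t=27: L0/L1/L2 = -/F/- → run F
t=28: L0/L1/L2 = -/F/- → run F
t=29: (idle)
t=30: (idle)
t=31: (idle)
t=32: (idle)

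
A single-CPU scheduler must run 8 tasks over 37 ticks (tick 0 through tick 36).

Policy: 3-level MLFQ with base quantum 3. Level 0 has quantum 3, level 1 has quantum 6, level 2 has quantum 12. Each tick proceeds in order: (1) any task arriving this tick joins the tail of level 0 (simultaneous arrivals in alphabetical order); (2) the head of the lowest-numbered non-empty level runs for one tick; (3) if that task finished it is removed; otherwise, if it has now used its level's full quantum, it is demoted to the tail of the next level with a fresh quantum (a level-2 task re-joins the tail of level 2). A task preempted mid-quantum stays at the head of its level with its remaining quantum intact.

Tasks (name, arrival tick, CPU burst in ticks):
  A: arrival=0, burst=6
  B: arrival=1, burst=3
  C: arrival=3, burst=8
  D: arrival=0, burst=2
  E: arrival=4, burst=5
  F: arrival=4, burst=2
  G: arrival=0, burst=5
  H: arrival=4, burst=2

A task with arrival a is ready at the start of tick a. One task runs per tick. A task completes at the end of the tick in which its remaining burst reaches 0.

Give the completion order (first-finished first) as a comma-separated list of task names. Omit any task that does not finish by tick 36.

t=0: L0/L1/L2 = ADG/-/- → run A
t=1: L0/L1/L2 = ADGB/-/- → run A
t=2: L0/L1/L2 = ADGB/-/- → run A
t=3: L0/L1/L2 = DGBC/A/- → run D
t=4: L0/L1/L2 = DGBCEFH/A/- → run D
t=5: L0/L1/L2 = GBCEFH/A/- → run G
t=6: L0/L1/L2 = GBCEFH/A/- → run G
t=7: L0/L1/L2 = GBCEFH/A/- → run G
t=8: L0/L1/L2 = BCEFH/AG/- → run B
t=9: L0/L1/L2 = BCEFH/AG/- → run B
t=10: L0/L1/L2 = BCEFH/AG/- → run B
t=11: L0/L1/L2 = CEFH/AG/- → run C
t=12: L0/L1/L2 = CEFH/AG/- → run C
t=13: L0/L1/L2 = CEFH/AG/- → run C
t=14: L0/L1/L2 = EFH/AGC/- → run E
t=15: L0/L1/L2 = EFH/AGC/- → run E
t=16: L0/L1/L2 = EFH/AGC/- → run E
t=17: L0/L1/L2 = FH/AGCE/- → run F
t=18: L0/L1/L2 = FH/AGCE/- → run F
t=19: L0/L1/L2 = H/AGCE/- → run H
t=20: L0/L1/L2 = H/AGCE/- → run H
t=21: L0/L1/L2 = -/AGCE/- → run A
t=22: L0/L1/L2 = -/AGCE/- → run A
t=23: L0/L1/L2 = -/AGCE/- → run A
t=24: L0/L1/L2 = -/GCE/- → run G
t=25: L0/L1/L2 = -/GCE/- → run G
t=26: L0/L1/L2 = -/CE/- → run C
t=27: L0/L1/L2 = -/CE/- → run C
t=28: L0/L1/L2 = -/CE/- → run C
t=29: L0/L1/L2 = -/CE/- → run C
t=30: L0/L1/L2 = -/CE/- → run C
t=31: L0/L1/L2 = -/E/- → run E
t=32: L0/L1/L2 = -/E/- → run E
t=33: (idle)
t=34: (idle)
t=35: (idle)
t=36: (idle)

completion order = D, B, F, H, A, G, C, E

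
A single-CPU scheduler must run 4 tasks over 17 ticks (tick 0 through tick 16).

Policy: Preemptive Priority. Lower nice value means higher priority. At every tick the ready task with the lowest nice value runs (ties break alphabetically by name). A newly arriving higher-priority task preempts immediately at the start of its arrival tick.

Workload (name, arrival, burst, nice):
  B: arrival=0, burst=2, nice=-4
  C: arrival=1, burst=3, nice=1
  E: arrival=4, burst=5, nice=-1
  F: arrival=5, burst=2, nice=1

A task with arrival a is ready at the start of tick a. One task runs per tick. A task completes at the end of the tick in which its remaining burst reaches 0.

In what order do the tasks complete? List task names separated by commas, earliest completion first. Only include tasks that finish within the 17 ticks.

completion order = B, E, C, F

t=0: ready={B} → run B
t=1: ready={B,C} → run B
t=2: ready={C} → run C
t=3: ready={C} → run C
t=4: ready={C,E} → run E
t=5: ready={C,E,F} → run E
t=6: ready={C,E,F} → run E
t=7: ready={C,E,F} → run E
t=8: ready={C,E,F} → run E
t=9: ready={C,F} → run C
t=10: ready={F} → run F
t=11: ready={F} → run F
t=12: (idle)
t=13: (idle)
t=14: (idle)
t=15: (idle)
t=16: (idle)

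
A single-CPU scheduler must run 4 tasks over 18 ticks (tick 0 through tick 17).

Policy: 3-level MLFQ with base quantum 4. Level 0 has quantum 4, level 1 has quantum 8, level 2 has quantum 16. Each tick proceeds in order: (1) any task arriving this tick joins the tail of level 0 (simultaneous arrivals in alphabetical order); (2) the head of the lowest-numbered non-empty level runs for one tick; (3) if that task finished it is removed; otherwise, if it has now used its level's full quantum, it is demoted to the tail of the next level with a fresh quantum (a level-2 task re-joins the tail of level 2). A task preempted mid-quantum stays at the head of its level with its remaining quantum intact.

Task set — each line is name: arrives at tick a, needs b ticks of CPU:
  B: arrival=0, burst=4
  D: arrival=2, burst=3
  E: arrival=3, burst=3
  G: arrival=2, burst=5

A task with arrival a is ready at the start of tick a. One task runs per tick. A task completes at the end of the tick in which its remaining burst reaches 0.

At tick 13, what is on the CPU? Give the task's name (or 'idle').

t=0: L0/L1/L2 = B/-/- → run B
t=1: L0/L1/L2 = B/-/- → run B
t=2: L0/L1/L2 = BDG/-/- → run B
t=3: L0/L1/L2 = BDGE/-/- → run B
t=4: L0/L1/L2 = DGE/-/- → run D
t=5: L0/L1/L2 = DGE/-/- → run D
t=6: L0/L1/L2 = DGE/-/- → run D
t=7: L0/L1/L2 = GE/-/- → run G
t=8: L0/L1/L2 = GE/-/- → run G
t=9: L0/L1/L2 = GE/-/- → run G
t=10: L0/L1/L2 = GE/-/- → run G
t=11: L0/L1/L2 = E/G/- → run E
t=12: L0/L1/L2 = E/G/- → run E
t=13: L0/L1/L2 = E/G/- → run E
t=14: L0/L1/L2 = -/G/- → run G
t=15: (idle)
t=16: (idle)
t=17: (idle)

running at tick 13 = E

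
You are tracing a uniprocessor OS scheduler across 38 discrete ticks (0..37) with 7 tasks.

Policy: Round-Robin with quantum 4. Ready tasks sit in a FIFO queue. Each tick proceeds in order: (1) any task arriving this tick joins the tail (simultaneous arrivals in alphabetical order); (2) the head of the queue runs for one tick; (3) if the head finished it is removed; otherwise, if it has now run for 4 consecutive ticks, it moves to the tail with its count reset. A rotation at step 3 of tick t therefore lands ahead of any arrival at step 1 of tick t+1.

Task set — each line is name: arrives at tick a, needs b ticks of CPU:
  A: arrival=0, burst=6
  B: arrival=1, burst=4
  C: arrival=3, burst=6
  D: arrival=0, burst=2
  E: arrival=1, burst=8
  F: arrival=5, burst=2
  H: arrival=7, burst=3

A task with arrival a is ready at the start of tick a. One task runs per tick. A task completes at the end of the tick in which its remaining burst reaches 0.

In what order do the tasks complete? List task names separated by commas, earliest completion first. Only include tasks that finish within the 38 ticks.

t=0: queue=[A,D] q_used=0 → run A
t=1: queue=[A,D,B,E] q_used=1 → run A
t=2: queue=[A,D,B,E] q_used=2 → run A
t=3: queue=[A,D,B,E,C] q_used=3 → run A
t=4: queue=[D,B,E,C,A] q_used=0 → run D
t=5: queue=[D,B,E,C,A,F] q_used=1 → run D
t=6: queue=[B,E,C,A,F] q_used=0 → run B
t=7: queue=[B,E,C,A,F,H] q_used=1 → run B
t=8: queue=[B,E,C,A,F,H] q_used=2 → run B
t=9: queue=[B,E,C,A,F,H] q_used=3 → run B
t=10: queue=[E,C,A,F,H] q_used=0 → run E
t=11: queue=[E,C,A,F,H] q_used=1 → run E
t=12: queue=[E,C,A,F,H] q_used=2 → run E
t=13: queue=[E,C,A,F,H] q_used=3 → run E
t=14: queue=[C,A,F,H,E] q_used=0 → run C
t=15: queue=[C,A,F,H,E] q_used=1 → run C
t=16: queue=[C,A,F,H,E] q_used=2 → run C
t=17: queue=[C,A,F,H,E] q_used=3 → run C
t=18: queue=[A,F,H,E,C] q_used=0 → run A
t=19: queue=[A,F,H,E,C] q_used=1 → run A
t=20: queue=[F,H,E,C] q_used=0 → run F
t=21: queue=[F,H,E,C] q_used=1 → run F
t=22: queue=[H,E,C] q_used=0 → run H
t=23: queue=[H,E,C] q_used=1 → run H
t=24: queue=[H,E,C] q_used=2 → run H
t=25: queue=[E,C] q_used=0 → run E
t=26: queue=[E,C] q_used=1 → run E
t=27: queue=[E,C] q_used=2 → run E
t=28: queue=[E,C] q_used=3 → run E
t=29: queue=[C] q_used=0 → run C
t=30: queue=[C] q_used=1 → run C
t=31: (idle)
t=32: (idle)
t=33: (idle)
t=34: (idle)
t=35: (idle)
t=36: (idle)
t=37: (idle)

completion order = D, B, A, F, H, E, C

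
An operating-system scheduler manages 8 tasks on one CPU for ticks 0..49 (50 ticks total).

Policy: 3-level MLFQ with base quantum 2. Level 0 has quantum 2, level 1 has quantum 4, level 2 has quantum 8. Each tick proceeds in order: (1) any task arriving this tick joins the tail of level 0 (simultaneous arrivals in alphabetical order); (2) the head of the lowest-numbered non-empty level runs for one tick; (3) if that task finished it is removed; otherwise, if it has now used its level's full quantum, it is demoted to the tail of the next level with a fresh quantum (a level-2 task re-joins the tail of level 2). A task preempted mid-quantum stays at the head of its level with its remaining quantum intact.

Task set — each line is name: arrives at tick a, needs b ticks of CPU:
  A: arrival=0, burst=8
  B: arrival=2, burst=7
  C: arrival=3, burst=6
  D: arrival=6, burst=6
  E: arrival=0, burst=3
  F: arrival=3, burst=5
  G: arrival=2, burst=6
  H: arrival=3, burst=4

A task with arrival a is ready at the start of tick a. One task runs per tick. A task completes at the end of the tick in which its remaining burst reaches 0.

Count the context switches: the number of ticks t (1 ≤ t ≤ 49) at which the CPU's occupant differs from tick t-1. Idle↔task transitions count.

t=0: L0/L1/L2 = AE/-/- → run A
t=1: L0/L1/L2 = AE/-/- → run A
t=2: L0/L1/L2 = EBG/A/- → run E
t=3: L0/L1/L2 = EBGCFH/A/- → run E
t=4: L0/L1/L2 = BGCFH/AE/- → run B
t=5: L0/L1/L2 = BGCFH/AE/- → run B
t=6: L0/L1/L2 = GCFHD/AEB/- → run G
t=7: L0/L1/L2 = GCFHD/AEB/- → run G
t=8: L0/L1/L2 = CFHD/AEBG/- → run C
t=9: L0/L1/L2 = CFHD/AEBG/- → run C
t=10: L0/L1/L2 = FHD/AEBGC/- → run F
t=11: L0/L1/L2 = FHD/AEBGC/- → run F
t=12: L0/L1/L2 = HD/AEBGCF/- → run H
t=13: L0/L1/L2 = HD/AEBGCF/- → run H
t=14: L0/L1/L2 = D/AEBGCFH/- → run D
t=15: L0/L1/L2 = D/AEBGCFH/- → run D
t=16: L0/L1/L2 = -/AEBGCFHD/- → run A
t=17: L0/L1/L2 = -/AEBGCFHD/- → run A
t=18: L0/L1/L2 = -/AEBGCFHD/- → run A
t=19: L0/L1/L2 = -/AEBGCFHD/- → run A
t=20: L0/L1/L2 = -/EBGCFHD/A → run E
t=21: L0/L1/L2 = -/BGCFHD/A → run B
t=22: L0/L1/L2 = -/BGCFHD/A → run B
t=23: L0/L1/L2 = -/BGCFHD/A → run B
t=24: L0/L1/L2 = -/BGCFHD/A → run B
t=25: L0/L1/L2 = -/GCFHD/AB → run G
t=26: L0/L1/L2 = -/GCFHD/AB → run G
t=27: L0/L1/L2 = -/GCFHD/AB → run G
t=28: L0/L1/L2 = -/GCFHD/AB → run G
t=29: L0/L1/L2 = -/CFHD/AB → run C
t=30: L0/L1/L2 = -/CFHD/AB → run C
t=31: L0/L1/L2 = -/CFHD/AB → run C
t=32: L0/L1/L2 = -/CFHD/AB → run C
t=33: L0/L1/L2 = -/FHD/AB → run F
t=34: L0/L1/L2 = -/FHD/AB → run F
t=35: L0/L1/L2 = -/FHD/AB → run F
t=36: L0/L1/L2 = -/HD/AB → run H
t=37: L0/L1/L2 = -/HD/AB → run H
t=38: L0/L1/L2 = -/D/AB → run D
t=39: L0/L1/L2 = -/D/AB → run D
t=40: L0/L1/L2 = -/D/AB → run D
t=41: L0/L1/L2 = -/D/AB → run D
t=42: L0/L1/L2 = -/-/AB → run A
t=43: L0/L1/L2 = -/-/AB → run A
t=44: L0/L1/L2 = -/-/B → run B
t=45: (idle)
t=46: (idle)
t=47: (idle)
t=48: (idle)
t=49: (idle)

context switches = 18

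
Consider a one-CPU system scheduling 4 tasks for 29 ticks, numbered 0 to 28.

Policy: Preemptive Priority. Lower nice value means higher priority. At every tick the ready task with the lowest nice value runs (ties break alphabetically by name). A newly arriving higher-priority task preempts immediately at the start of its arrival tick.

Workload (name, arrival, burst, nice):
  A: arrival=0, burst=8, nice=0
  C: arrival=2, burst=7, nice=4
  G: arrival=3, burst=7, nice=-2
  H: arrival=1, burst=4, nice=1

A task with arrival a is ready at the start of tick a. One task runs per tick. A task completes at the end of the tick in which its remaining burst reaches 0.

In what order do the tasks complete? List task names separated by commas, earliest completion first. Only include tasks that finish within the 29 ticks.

t=0: ready={A} → run A
t=1: ready={A,H} → run A
t=2: ready={A,C,H} → run A
t=3: ready={A,C,G,H} → run G
t=4: ready={A,C,G,H} → run G
t=5: ready={A,C,G,H} → run G
t=6: ready={A,C,G,H} → run G
t=7: ready={A,C,G,H} → run G
t=8: ready={A,C,G,H} → run G
t=9: ready={A,C,G,H} → run G
t=10: ready={A,C,H} → run A
t=11: ready={A,C,H} → run A
t=12: ready={A,C,H} → run A
t=13: ready={A,C,H} → run A
t=14: ready={A,C,H} → run A
t=15: ready={C,H} → run H
t=16: ready={C,H} → run H
t=17: ready={C,H} → run H
t=18: ready={C,H} → run H
t=19: ready={C} → run C
t=20: ready={C} → run C
t=21: ready={C} → run C
t=22: ready={C} → run C
t=23: ready={C} → run C
t=24: ready={C} → run C
t=25: ready={C} → run C
t=26: (idle)
t=27: (idle)
t=28: (idle)

completion order = G, A, H, C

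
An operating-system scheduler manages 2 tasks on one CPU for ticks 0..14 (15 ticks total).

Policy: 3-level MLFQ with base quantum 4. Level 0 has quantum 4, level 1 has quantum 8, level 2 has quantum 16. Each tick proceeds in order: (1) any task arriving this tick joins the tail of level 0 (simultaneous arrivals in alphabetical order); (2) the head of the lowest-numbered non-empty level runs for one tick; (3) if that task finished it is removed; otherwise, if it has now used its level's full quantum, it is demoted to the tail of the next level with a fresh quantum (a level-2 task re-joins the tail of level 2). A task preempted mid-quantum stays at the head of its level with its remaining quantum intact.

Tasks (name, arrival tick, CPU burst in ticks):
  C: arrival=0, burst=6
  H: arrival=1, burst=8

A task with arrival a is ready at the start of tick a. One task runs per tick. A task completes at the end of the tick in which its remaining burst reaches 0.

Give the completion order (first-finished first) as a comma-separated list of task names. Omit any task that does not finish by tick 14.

t=0: L0/L1/L2 = C/-/- → run C
t=1: L0/L1/L2 = CH/-/- → run C
t=2: L0/L1/L2 = CH/-/- → run C
t=3: L0/L1/L2 = CH/-/- → run C
t=4: L0/L1/L2 = H/C/- → run H
t=5: L0/L1/L2 = H/C/- → run H
t=6: L0/L1/L2 = H/C/- → run H
t=7: L0/L1/L2 = H/C/- → run H
t=8: L0/L1/L2 = -/CH/- → run C
t=9: L0/L1/L2 = -/CH/- → run C
t=10: L0/L1/L2 = -/H/- → run H
t=11: L0/L1/L2 = -/H/- → run H
t=12: L0/L1/L2 = -/H/- → run H
t=13: L0/L1/L2 = -/H/- → run H
t=14: (idle)

completion order = C, H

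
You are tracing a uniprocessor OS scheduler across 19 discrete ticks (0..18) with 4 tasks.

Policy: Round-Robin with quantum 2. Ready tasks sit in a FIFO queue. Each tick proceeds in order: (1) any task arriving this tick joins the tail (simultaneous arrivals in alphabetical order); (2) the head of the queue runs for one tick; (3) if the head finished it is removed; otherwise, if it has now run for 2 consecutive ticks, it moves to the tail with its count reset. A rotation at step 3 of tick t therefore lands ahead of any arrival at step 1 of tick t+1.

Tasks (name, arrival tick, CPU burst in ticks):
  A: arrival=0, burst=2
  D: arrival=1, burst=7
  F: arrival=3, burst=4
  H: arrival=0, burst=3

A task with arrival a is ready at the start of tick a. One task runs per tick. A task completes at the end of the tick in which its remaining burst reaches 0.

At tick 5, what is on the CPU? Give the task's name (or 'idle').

running at tick 5 = D

t=0: queue=[A,H] q_used=0 → run A
t=1: queue=[A,H,D] q_used=1 → run A
t=2: queue=[H,D] q_used=0 → run H
t=3: queue=[H,D,F] q_used=1 → run H
t=4: queue=[D,F,H] q_used=0 → run D
t=5: queue=[D,F,H] q_used=1 → run D
t=6: queue=[F,H,D] q_used=0 → run F
t=7: queue=[F,H,D] q_used=1 → run F
t=8: queue=[H,D,F] q_used=0 → run H
t=9: queue=[D,F] q_used=0 → run D
t=10: queue=[D,F] q_used=1 → run D
t=11: queue=[F,D] q_used=0 → run F
t=12: queue=[F,D] q_used=1 → run F
t=13: queue=[D] q_used=0 → run D
t=14: queue=[D] q_used=1 → run D
t=15: queue=[D] q_used=0 → run D
t=16: (idle)
t=17: (idle)
t=18: (idle)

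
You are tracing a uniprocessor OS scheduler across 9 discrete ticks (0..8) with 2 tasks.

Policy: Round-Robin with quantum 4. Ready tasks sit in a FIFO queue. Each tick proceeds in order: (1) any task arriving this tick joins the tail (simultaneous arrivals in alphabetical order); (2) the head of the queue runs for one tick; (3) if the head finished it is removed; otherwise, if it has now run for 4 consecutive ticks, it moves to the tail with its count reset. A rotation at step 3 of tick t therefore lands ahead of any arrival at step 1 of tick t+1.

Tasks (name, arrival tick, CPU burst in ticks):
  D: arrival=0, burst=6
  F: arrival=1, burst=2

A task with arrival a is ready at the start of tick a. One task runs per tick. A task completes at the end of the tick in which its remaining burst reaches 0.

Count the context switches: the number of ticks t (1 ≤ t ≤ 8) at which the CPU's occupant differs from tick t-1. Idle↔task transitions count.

context switches = 3

t=0: queue=[D] q_used=0 → run D
t=1: queue=[D,F] q_used=1 → run D
t=2: queue=[D,F] q_used=2 → run D
t=3: queue=[D,F] q_used=3 → run D
t=4: queue=[F,D] q_used=0 → run F
t=5: queue=[F,D] q_used=1 → run F
t=6: queue=[D] q_used=0 → run D
t=7: queue=[D] q_used=1 → run D
t=8: (idle)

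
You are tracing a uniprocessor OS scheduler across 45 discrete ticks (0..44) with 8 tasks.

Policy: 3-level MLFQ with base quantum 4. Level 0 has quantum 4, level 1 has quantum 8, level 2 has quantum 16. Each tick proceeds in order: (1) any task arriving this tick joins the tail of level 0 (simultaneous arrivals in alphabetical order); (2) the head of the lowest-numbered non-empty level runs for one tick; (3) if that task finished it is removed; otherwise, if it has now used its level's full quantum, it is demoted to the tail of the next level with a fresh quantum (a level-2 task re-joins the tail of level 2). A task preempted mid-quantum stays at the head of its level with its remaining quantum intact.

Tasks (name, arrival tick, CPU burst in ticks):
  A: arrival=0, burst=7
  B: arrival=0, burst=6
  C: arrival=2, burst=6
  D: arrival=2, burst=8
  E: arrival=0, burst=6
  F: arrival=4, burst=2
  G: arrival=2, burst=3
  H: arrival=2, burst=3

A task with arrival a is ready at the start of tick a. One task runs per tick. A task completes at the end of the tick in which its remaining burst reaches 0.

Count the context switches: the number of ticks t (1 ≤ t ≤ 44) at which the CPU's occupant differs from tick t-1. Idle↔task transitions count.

context switches = 13

t=0: L0/L1/L2 = ABE/-/- → run A
t=1: L0/L1/L2 = ABE/-/- → run A
t=2: L0/L1/L2 = ABECDGH/-/- → run A
t=3: L0/L1/L2 = ABECDGH/-/- → run A
t=4: L0/L1/L2 = BECDGHF/A/- → run B
t=5: L0/L1/L2 = BECDGHF/A/- → run B
t=6: L0/L1/L2 = BECDGHF/A/- → run B
t=7: L0/L1/L2 = BECDGHF/A/- → run B
t=8: L0/L1/L2 = ECDGHF/AB/- → run E
t=9: L0/L1/L2 = ECDGHF/AB/- → run E
t=10: L0/L1/L2 = ECDGHF/AB/- → run E
t=11: L0/L1/L2 = ECDGHF/AB/- → run E
t=12: L0/L1/L2 = CDGHF/ABE/- → run C
t=13: L0/L1/L2 = CDGHF/ABE/- → run C
t=14: L0/L1/L2 = CDGHF/ABE/- → run C
t=15: L0/L1/L2 = CDGHF/ABE/- → run C
t=16: L0/L1/L2 = DGHF/ABEC/- → run D
t=17: L0/L1/L2 = DGHF/ABEC/- → run D
t=18: L0/L1/L2 = DGHF/ABEC/- → run D
t=19: L0/L1/L2 = DGHF/ABEC/- → run D
t=20: L0/L1/L2 = GHF/ABECD/- → run G
t=21: L0/L1/L2 = GHF/ABECD/- → run G
t=22: L0/L1/L2 = GHF/ABECD/- → run G
t=23: L0/L1/L2 = HF/ABECD/- → run H
t=24: L0/L1/L2 = HF/ABECD/- → run H
t=25: L0/L1/L2 = HF/ABECD/- → run H
t=26: L0/L1/L2 = F/ABECD/- → run F
t=27: L0/L1/L2 = F/ABECD/- → run F
t=28: L0/L1/L2 = -/ABECD/- → run A
t=29: L0/L1/L2 = -/ABECD/- → run A
t=30: L0/L1/L2 = -/ABECD/- → run A
t=31: L0/L1/L2 = -/BECD/- → run B
t=32: L0/L1/L2 = -/BECD/- → run B
t=33: L0/L1/L2 = -/ECD/- → run E
t=34: L0/L1/L2 = -/ECD/- → run E
t=35: L0/L1/L2 = -/CD/- → run C
t=36: L0/L1/L2 = -/CD/- → run C
t=37: L0/L1/L2 = -/D/- → run D
t=38: L0/L1/L2 = -/D/- → run D
t=39: L0/L1/L2 = -/D/- → run D
t=40: L0/L1/L2 = -/D/- → run D
t=41: (idle)
t=42: (idle)
t=43: (idle)
t=44: (idle)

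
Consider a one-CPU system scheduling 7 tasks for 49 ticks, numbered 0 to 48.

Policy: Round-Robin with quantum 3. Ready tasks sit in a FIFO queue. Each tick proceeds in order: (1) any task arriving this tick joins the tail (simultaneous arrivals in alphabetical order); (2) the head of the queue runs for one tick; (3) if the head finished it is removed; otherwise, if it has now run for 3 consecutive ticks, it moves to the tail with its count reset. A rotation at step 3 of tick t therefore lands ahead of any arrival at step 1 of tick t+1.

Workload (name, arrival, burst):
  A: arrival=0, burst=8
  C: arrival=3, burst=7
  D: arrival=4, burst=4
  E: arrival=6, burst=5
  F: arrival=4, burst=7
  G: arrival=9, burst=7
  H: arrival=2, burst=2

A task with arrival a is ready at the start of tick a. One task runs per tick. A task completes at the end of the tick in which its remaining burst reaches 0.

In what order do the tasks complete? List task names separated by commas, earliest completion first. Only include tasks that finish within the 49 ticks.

completion order = H, A, D, E, C, F, G

t=0: queue=[A] q_used=0 → run A
t=1: queue=[A] q_used=1 → run A
t=2: queue=[A,H] q_used=2 → run A
t=3: queue=[H,A,C] q_used=0 → run H
t=4: queue=[H,A,C,D,F] q_used=1 → run H
t=5: queue=[A,C,D,F] q_used=0 → run A
t=6: queue=[A,C,D,F,E] q_used=1 → run A
t=7: queue=[A,C,D,F,E] q_used=2 → run A
t=8: queue=[C,D,F,E,A] q_used=0 → run C
t=9: queue=[C,D,F,E,A,G] q_used=1 → run C
t=10: queue=[C,D,F,E,A,G] q_used=2 → run C
t=11: queue=[D,F,E,A,G,C] q_used=0 → run D
t=12: queue=[D,F,E,A,G,C] q_used=1 → run D
t=13: queue=[D,F,E,A,G,C] q_used=2 → run D
t=14: queue=[F,E,A,G,C,D] q_used=0 → run F
t=15: queue=[F,E,A,G,C,D] q_used=1 → run F
t=16: queue=[F,E,A,G,C,D] q_used=2 → run F
t=17: queue=[E,A,G,C,D,F] q_used=0 → run E
t=18: queue=[E,A,G,C,D,F] q_used=1 → run E
t=19: queue=[E,A,G,C,D,F] q_used=2 → run E
t=20: queue=[A,G,C,D,F,E] q_used=0 → run A
t=21: queue=[A,G,C,D,F,E] q_used=1 → run A
t=22: queue=[G,C,D,F,E] q_used=0 → run G
t=23: queue=[G,C,D,F,E] q_used=1 → run G
t=24: queue=[G,C,D,F,E] q_used=2 → run G
t=25: queue=[C,D,F,E,G] q_used=0 → run C
t=26: queue=[C,D,F,E,G] q_used=1 → run C
t=27: queue=[C,D,F,E,G] q_used=2 → run C
t=28: queue=[D,F,E,G,C] q_used=0 → run D
t=29: queue=[F,E,G,C] q_used=0 → run F
t=30: queue=[F,E,G,C] q_used=1 → run F
t=31: queue=[F,E,G,C] q_used=2 → run F
t=32: queue=[E,G,C,F] q_used=0 → run E
t=33: queue=[E,G,C,F] q_used=1 → run E
t=34: queue=[G,C,F] q_used=0 → run G
t=35: queue=[G,C,F] q_used=1 → run G
t=36: queue=[G,C,F] q_used=2 → run G
t=37: queue=[C,F,G] q_used=0 → run C
t=38: queue=[F,G] q_used=0 → run F
t=39: queue=[G] q_used=0 → run G
t=40: (idle)
t=41: (idle)
t=42: (idle)
t=43: (idle)
t=44: (idle)
t=45: (idle)
t=46: (idle)
t=47: (idle)
t=48: (idle)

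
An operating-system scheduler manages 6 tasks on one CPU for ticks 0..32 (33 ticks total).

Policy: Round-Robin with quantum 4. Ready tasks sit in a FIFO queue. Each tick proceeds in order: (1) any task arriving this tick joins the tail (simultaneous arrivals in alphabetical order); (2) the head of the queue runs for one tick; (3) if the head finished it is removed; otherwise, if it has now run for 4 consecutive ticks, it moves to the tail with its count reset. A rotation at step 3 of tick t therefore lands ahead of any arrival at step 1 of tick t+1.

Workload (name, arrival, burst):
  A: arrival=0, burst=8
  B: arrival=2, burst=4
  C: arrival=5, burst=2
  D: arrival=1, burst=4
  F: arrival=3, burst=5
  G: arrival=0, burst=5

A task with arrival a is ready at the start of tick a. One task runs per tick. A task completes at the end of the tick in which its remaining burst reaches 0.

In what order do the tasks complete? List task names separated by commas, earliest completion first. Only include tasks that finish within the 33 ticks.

completion order = D, B, A, C, G, F

t=0: queue=[A,G] q_used=0 → run A
t=1: queue=[A,G,D] q_used=1 → run A
t=2: queue=[A,G,D,B] q_used=2 → run A
t=3: queue=[A,G,D,B,F] q_used=3 → run A
t=4: queue=[G,D,B,F,A] q_used=0 → run G
t=5: queue=[G,D,B,F,A,C] q_used=1 → run G
t=6: queue=[G,D,B,F,A,C] q_used=2 → run G
t=7: queue=[G,D,B,F,A,C] q_used=3 → run G
t=8: queue=[D,B,F,A,C,G] q_used=0 → run D
t=9: queue=[D,B,F,A,C,G] q_used=1 → run D
t=10: queue=[D,B,F,A,C,G] q_used=2 → run D
t=11: queue=[D,B,F,A,C,G] q_used=3 → run D
t=12: queue=[B,F,A,C,G] q_used=0 → run B
t=13: queue=[B,F,A,C,G] q_used=1 → run B
t=14: queue=[B,F,A,C,G] q_used=2 → run B
t=15: queue=[B,F,A,C,G] q_used=3 → run B
t=16: queue=[F,A,C,G] q_used=0 → run F
t=17: queue=[F,A,C,G] q_used=1 → run F
t=18: queue=[F,A,C,G] q_used=2 → run F
t=19: queue=[F,A,C,G] q_used=3 → run F
t=20: queue=[A,C,G,F] q_used=0 → run A
t=21: queue=[A,C,G,F] q_used=1 → run A
t=22: queue=[A,C,G,F] q_used=2 → run A
t=23: queue=[A,C,G,F] q_used=3 → run A
t=24: queue=[C,G,F] q_used=0 → run C
t=25: queue=[C,G,F] q_used=1 → run C
t=26: queue=[G,F] q_used=0 → run G
t=27: queue=[F] q_used=0 → run F
t=28: (idle)
t=29: (idle)
t=30: (idle)
t=31: (idle)
t=32: (idle)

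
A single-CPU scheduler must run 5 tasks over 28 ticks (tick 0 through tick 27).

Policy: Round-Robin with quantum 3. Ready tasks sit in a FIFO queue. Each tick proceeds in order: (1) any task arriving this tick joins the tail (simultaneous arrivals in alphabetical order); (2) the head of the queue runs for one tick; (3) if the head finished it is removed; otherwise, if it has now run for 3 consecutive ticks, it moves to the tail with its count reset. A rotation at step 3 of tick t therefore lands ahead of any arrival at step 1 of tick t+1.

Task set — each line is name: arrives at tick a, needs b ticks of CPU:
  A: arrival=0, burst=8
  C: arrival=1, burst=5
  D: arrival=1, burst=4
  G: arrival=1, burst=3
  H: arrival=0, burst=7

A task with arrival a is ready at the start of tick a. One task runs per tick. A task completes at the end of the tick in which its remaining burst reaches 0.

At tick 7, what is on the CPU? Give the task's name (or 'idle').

t=0: queue=[A,H] q_used=0 → run A
t=1: queue=[A,H,C,D,G] q_used=1 → run A
t=2: queue=[A,H,C,D,G] q_used=2 → run A
t=3: queue=[H,C,D,G,A] q_used=0 → run H
t=4: queue=[H,C,D,G,A] q_used=1 → run H
t=5: queue=[H,C,D,G,A] q_used=2 → run H
t=6: queue=[C,D,G,A,H] q_used=0 → run C
t=7: queue=[C,D,G,A,H] q_used=1 → run C
t=8: queue=[C,D,G,A,H] q_used=2 → run C
t=9: queue=[D,G,A,H,C] q_used=0 → run D
t=10: queue=[D,G,A,H,C] q_used=1 → run D
t=11: queue=[D,G,A,H,C] q_used=2 → run D
t=12: queue=[G,A,H,C,D] q_used=0 → run G
t=13: queue=[G,A,H,C,D] q_used=1 → run G
t=14: queue=[G,A,H,C,D] q_used=2 → run G
t=15: queue=[A,H,C,D] q_used=0 → run A
t=16: queue=[A,H,C,D] q_used=1 → run A
t=17: queue=[A,H,C,D] q_used=2 → run A
t=18: queue=[H,C,D,A] q_used=0 → run H
t=19: queue=[H,C,D,A] q_used=1 → run H
t=20: queue=[H,C,D,A] q_used=2 → run H
t=21: queue=[C,D,A,H] q_used=0 → run C
t=22: queue=[C,D,A,H] q_used=1 → run C
t=23: queue=[D,A,H] q_used=0 → run D
t=24: queue=[A,H] q_used=0 → run A
t=25: queue=[A,H] q_used=1 → run A
t=26: queue=[H] q_used=0 → run H
t=27: (idle)

running at tick 7 = C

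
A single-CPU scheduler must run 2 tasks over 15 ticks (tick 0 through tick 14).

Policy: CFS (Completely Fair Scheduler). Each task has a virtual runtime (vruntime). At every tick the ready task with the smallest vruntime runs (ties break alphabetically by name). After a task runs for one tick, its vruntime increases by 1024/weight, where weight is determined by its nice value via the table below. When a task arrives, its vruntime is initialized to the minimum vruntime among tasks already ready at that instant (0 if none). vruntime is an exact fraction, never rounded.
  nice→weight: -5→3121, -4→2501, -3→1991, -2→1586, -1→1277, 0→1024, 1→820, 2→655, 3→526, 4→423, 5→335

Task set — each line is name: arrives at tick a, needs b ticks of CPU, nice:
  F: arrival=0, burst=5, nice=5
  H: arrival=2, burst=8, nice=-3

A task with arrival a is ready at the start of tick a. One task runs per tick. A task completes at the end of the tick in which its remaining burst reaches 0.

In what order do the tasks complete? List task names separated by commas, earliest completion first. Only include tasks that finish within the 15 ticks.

completion order = H, F

t=0: vr[F=0] → run F
t=1: vr[F=1024/335] → run F
t=2: vr[F=2048/335 H=2048/335] → run F
t=3: vr[F=3072/335 H=2048/335] → run H
t=4: vr[F=3072/335 H=4420608/666985] → run H
t=5: vr[F=3072/335 H=4763648/666985] → run H
t=6: vr[F=3072/335 H=5106688/666985] → run H
t=7: vr[F=3072/335 H=5449728/666985] → run H
t=8: vr[F=3072/335 H=5792768/666985] → run H
t=9: vr[F=3072/335 H=6135808/666985] → run F
t=10: vr[F=4096/335 H=6135808/666985] → run H
t=11: vr[F=4096/335 H=6478848/666985] → run H
t=12: vr[F=4096/335] → run F
t=13: (idle)
t=14: (idle)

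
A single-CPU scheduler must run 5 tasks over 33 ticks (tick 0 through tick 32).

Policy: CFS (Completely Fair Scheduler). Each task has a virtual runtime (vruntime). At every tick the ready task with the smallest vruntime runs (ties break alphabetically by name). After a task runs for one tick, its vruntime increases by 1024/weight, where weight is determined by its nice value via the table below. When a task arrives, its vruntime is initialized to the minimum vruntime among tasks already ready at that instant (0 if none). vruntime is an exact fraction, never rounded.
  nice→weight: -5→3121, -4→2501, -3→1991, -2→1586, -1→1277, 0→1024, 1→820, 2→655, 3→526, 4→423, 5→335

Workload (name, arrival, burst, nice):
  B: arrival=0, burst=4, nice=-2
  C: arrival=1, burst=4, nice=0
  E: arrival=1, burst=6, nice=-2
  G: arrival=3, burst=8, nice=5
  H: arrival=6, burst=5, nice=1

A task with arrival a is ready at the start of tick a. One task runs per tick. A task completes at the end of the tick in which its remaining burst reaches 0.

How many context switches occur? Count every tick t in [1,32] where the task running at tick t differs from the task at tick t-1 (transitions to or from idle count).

context switches = 20

t=0: vr[B=0] → run B
t=1: vr[B=512/793 C=512/793 E=512/793] → run B
t=2: vr[B=1024/793 C=512/793 E=512/793] → run C
t=3: vr[B=1024/793 C=1305/793 E=512/793 G=512/793] → run E
t=4: vr[B=1024/793 C=1305/793 E=1024/793 G=512/793] → run G
t=5: vr[B=1024/793 C=1305/793 E=1024/793 G=983552/265655] → run B
t=6: vr[B=1536/793 C=1305/793 E=1024/793 G=983552/265655 H=1024/793] → run E
t=7: vr[B=1536/793 C=1305/793 E=1536/793 G=983552/265655 H=1024/793] → run H
t=8: vr[B=1536/793 C=1305/793 E=1536/793 G=983552/265655 H=412928/162565] → run C
t=9: vr[B=1536/793 C=2098/793 E=1536/793 G=983552/265655 H=412928/162565] → run B
t=10: vr[C=2098/793 E=1536/793 G=983552/265655 H=412928/162565] → run E
t=11: vr[C=2098/793 E=2048/793 G=983552/265655 H=412928/162565] → run H
t=12: vr[C=2098/793 E=2048/793 G=983552/265655 H=615936/162565] → run E
t=13: vr[C=2098/793 E=2560/793 G=983552/265655 H=615936/162565] → run C
t=14: vr[C=2891/793 E=2560/793 G=983552/265655 H=615936/162565] → run E
t=15: vr[C=2891/793 E=3072/793 G=983552/265655 H=615936/162565] → run C
t=16: vr[E=3072/793 G=983552/265655 H=615936/162565] → run G
t=17: vr[E=3072/793 G=1795584/265655 H=615936/162565] → run H
t=18: vr[E=3072/793 G=1795584/265655 H=818944/162565] → run E
t=19: vr[G=1795584/265655 H=818944/162565] → run H
t=20: vr[G=1795584/265655 H=1021952/162565] → run H
t=21: vr[G=1795584/265655] → run G
t=22: vr[G=2607616/265655] → run G
t=23: vr[G=3419648/265655] → run G
t=24: vr[G=846336/53131] → run G
t=25: vr[G=5043712/265655] → run G
t=26: vr[G=5855744/265655] → run G
t=27: (idle)
t=28: (idle)
t=29: (idle)
t=30: (idle)
t=31: (idle)
t=32: (idle)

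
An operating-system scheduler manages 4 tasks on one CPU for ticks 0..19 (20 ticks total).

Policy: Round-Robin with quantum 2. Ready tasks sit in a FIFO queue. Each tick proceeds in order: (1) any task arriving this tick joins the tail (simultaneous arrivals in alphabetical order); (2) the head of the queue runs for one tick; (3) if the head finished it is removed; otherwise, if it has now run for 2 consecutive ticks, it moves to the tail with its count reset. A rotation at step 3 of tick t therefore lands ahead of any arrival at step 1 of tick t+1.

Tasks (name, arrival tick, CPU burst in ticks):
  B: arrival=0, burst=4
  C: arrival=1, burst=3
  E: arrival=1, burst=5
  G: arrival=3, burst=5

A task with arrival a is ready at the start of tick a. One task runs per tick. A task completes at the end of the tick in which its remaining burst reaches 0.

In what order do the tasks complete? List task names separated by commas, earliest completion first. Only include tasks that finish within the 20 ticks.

t=0: queue=[B] q_used=0 → run B
t=1: queue=[B,C,E] q_used=1 → run B
t=2: queue=[C,E,B] q_used=0 → run C
t=3: queue=[C,E,B,G] q_used=1 → run C
t=4: queue=[E,B,G,C] q_used=0 → run E
t=5: queue=[E,B,G,C] q_used=1 → run E
t=6: queue=[B,G,C,E] q_used=0 → run B
t=7: queue=[B,G,C,E] q_used=1 → run B
t=8: queue=[G,C,E] q_used=0 → run G
t=9: queue=[G,C,E] q_used=1 → run G
t=10: queue=[C,E,G] q_used=0 → run C
t=11: queue=[E,G] q_used=0 → run E
t=12: queue=[E,G] q_used=1 → run E
t=13: queue=[G,E] q_used=0 → run G
t=14: queue=[G,E] q_used=1 → run G
t=15: queue=[E,G] q_used=0 → run E
t=16: queue=[G] q_used=0 → run G
t=17: (idle)
t=18: (idle)
t=19: (idle)

completion order = B, C, E, G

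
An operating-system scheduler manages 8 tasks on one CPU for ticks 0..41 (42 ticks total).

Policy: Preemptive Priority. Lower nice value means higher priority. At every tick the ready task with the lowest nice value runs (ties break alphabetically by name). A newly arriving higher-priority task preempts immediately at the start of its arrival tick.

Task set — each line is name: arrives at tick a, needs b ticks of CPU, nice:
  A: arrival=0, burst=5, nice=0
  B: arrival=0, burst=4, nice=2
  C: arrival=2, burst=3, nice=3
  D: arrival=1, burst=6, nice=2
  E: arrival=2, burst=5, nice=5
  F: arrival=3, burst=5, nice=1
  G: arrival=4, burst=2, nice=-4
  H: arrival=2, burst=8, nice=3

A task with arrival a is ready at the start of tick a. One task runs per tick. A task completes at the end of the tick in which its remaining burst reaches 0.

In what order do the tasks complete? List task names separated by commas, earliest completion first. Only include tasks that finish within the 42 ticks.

t=0: ready={A,B} → run A
t=1: ready={A,B,D} → run A
t=2: ready={A,B,C,D,E,H} → run A
t=3: ready={A,B,C,D,E,F,H} → run A
t=4: ready={A,B,C,D,E,F,G,H} → run G
t=5: ready={A,B,C,D,E,F,G,H} → run G
t=6: ready={A,B,C,D,E,F,H} → run A
t=7: ready={B,C,D,E,F,H} → run F
t=8: ready={B,C,D,E,F,H} → run F
t=9: ready={B,C,D,E,F,H} → run F
t=10: ready={B,C,D,E,F,H} → run F
t=11: ready={B,C,D,E,F,H} → run F
t=12: ready={B,C,D,E,H} → run B
t=13: ready={B,C,D,E,H} → run B
t=14: ready={B,C,D,E,H} → run B
t=15: ready={B,C,D,E,H} → run B
t=16: ready={C,D,E,H} → run D
t=17: ready={C,D,E,H} → run D
t=18: ready={C,D,E,H} → run D
t=19: ready={C,D,E,H} → run D
t=20: ready={C,D,E,H} → run D
t=21: ready={C,D,E,H} → run D
t=22: ready={C,E,H} → run C
t=23: ready={C,E,H} → run C
t=24: ready={C,E,H} → run C
t=25: ready={E,H} → run H
t=26: ready={E,H} → run H
t=27: ready={E,H} → run H
t=28: ready={E,H} → run H
t=29: ready={E,H} → run H
t=30: ready={E,H} → run H
t=31: ready={E,H} → run H
t=32: ready={E,H} → run H
t=33: ready={E} → run E
t=34: ready={E} → run E
t=35: ready={E} → run E
t=36: ready={E} → run E
t=37: ready={E} → run E
t=38: (idle)
t=39: (idle)
t=40: (idle)
t=41: (idle)

completion order = G, A, F, B, D, C, H, E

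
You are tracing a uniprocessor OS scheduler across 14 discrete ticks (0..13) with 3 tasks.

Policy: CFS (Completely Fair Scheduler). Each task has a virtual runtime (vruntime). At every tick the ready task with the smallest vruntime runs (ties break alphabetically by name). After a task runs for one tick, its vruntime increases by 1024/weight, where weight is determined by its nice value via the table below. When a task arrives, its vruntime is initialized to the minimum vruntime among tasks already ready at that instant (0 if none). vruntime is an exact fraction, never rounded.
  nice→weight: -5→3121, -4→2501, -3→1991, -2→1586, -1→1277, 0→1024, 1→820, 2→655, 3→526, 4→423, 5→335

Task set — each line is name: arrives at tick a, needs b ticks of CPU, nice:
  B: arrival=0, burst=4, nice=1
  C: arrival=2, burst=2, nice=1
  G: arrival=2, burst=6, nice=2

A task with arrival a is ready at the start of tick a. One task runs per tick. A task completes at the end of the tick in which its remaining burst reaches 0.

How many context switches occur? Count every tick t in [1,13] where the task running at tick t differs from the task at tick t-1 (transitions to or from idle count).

t=0: vr[B=0] → run B
t=1: vr[B=256/205] → run B
t=2: vr[B=512/205 C=512/205 G=512/205] → run B
t=3: vr[B=768/205 C=512/205 G=512/205] → run C
t=4: vr[B=768/205 C=768/205 G=512/205] → run G
t=5: vr[B=768/205 C=768/205 G=109056/26855] → run B
t=6: vr[C=768/205 G=109056/26855] → run C
t=7: vr[G=109056/26855] → run G
t=8: vr[G=30208/5371] → run G
t=9: vr[G=193024/26855] → run G
t=10: vr[G=235008/26855] → run G
t=11: vr[G=276992/26855] → run G
t=12: (idle)
t=13: (idle)

context switches = 6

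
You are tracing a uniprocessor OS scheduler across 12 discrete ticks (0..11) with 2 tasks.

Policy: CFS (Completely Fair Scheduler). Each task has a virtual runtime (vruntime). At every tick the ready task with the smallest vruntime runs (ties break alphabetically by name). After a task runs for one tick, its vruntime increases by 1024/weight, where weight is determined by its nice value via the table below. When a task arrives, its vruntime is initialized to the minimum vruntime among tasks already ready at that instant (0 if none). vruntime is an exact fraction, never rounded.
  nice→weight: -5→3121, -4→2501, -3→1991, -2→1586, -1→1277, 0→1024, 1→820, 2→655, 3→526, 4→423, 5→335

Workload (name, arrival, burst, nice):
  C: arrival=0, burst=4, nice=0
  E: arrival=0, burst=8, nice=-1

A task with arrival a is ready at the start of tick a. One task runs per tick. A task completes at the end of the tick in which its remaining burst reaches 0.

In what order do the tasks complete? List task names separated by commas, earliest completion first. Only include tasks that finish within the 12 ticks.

t=0: vr[C=0 E=0] → run C
t=1: vr[C=1 E=0] → run E
t=2: vr[C=1 E=1024/1277] → run E
t=3: vr[C=1 E=2048/1277] → run C
t=4: vr[C=2 E=2048/1277] → run E
t=5: vr[C=2 E=3072/1277] → run C
t=6: vr[C=3 E=3072/1277] → run E
t=7: vr[C=3 E=4096/1277] → run C
t=8: vr[E=4096/1277] → run E
t=9: vr[E=5120/1277] → run E
t=10: vr[E=6144/1277] → run E
t=11: vr[E=7168/1277] → run E

completion order = C, E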